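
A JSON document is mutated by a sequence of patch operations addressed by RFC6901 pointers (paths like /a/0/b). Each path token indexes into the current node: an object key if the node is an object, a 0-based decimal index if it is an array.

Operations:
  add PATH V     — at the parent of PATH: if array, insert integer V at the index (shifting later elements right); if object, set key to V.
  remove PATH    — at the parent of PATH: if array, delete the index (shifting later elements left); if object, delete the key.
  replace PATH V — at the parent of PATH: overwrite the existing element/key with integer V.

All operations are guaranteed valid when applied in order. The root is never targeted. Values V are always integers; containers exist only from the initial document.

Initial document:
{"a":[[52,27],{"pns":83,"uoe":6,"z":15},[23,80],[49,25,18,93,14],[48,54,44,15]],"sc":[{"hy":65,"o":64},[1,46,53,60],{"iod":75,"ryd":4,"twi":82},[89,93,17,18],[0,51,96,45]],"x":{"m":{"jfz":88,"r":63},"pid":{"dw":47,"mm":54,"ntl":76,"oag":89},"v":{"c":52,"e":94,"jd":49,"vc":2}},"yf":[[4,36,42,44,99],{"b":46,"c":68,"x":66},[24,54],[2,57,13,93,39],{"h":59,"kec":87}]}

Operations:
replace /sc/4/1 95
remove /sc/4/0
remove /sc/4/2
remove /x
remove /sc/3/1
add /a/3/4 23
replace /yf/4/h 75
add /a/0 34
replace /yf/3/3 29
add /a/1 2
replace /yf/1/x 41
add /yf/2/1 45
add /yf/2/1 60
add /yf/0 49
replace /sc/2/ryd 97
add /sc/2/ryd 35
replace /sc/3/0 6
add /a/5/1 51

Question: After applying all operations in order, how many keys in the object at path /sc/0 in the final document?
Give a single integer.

After op 1 (replace /sc/4/1 95): {"a":[[52,27],{"pns":83,"uoe":6,"z":15},[23,80],[49,25,18,93,14],[48,54,44,15]],"sc":[{"hy":65,"o":64},[1,46,53,60],{"iod":75,"ryd":4,"twi":82},[89,93,17,18],[0,95,96,45]],"x":{"m":{"jfz":88,"r":63},"pid":{"dw":47,"mm":54,"ntl":76,"oag":89},"v":{"c":52,"e":94,"jd":49,"vc":2}},"yf":[[4,36,42,44,99],{"b":46,"c":68,"x":66},[24,54],[2,57,13,93,39],{"h":59,"kec":87}]}
After op 2 (remove /sc/4/0): {"a":[[52,27],{"pns":83,"uoe":6,"z":15},[23,80],[49,25,18,93,14],[48,54,44,15]],"sc":[{"hy":65,"o":64},[1,46,53,60],{"iod":75,"ryd":4,"twi":82},[89,93,17,18],[95,96,45]],"x":{"m":{"jfz":88,"r":63},"pid":{"dw":47,"mm":54,"ntl":76,"oag":89},"v":{"c":52,"e":94,"jd":49,"vc":2}},"yf":[[4,36,42,44,99],{"b":46,"c":68,"x":66},[24,54],[2,57,13,93,39],{"h":59,"kec":87}]}
After op 3 (remove /sc/4/2): {"a":[[52,27],{"pns":83,"uoe":6,"z":15},[23,80],[49,25,18,93,14],[48,54,44,15]],"sc":[{"hy":65,"o":64},[1,46,53,60],{"iod":75,"ryd":4,"twi":82},[89,93,17,18],[95,96]],"x":{"m":{"jfz":88,"r":63},"pid":{"dw":47,"mm":54,"ntl":76,"oag":89},"v":{"c":52,"e":94,"jd":49,"vc":2}},"yf":[[4,36,42,44,99],{"b":46,"c":68,"x":66},[24,54],[2,57,13,93,39],{"h":59,"kec":87}]}
After op 4 (remove /x): {"a":[[52,27],{"pns":83,"uoe":6,"z":15},[23,80],[49,25,18,93,14],[48,54,44,15]],"sc":[{"hy":65,"o":64},[1,46,53,60],{"iod":75,"ryd":4,"twi":82},[89,93,17,18],[95,96]],"yf":[[4,36,42,44,99],{"b":46,"c":68,"x":66},[24,54],[2,57,13,93,39],{"h":59,"kec":87}]}
After op 5 (remove /sc/3/1): {"a":[[52,27],{"pns":83,"uoe":6,"z":15},[23,80],[49,25,18,93,14],[48,54,44,15]],"sc":[{"hy":65,"o":64},[1,46,53,60],{"iod":75,"ryd":4,"twi":82},[89,17,18],[95,96]],"yf":[[4,36,42,44,99],{"b":46,"c":68,"x":66},[24,54],[2,57,13,93,39],{"h":59,"kec":87}]}
After op 6 (add /a/3/4 23): {"a":[[52,27],{"pns":83,"uoe":6,"z":15},[23,80],[49,25,18,93,23,14],[48,54,44,15]],"sc":[{"hy":65,"o":64},[1,46,53,60],{"iod":75,"ryd":4,"twi":82},[89,17,18],[95,96]],"yf":[[4,36,42,44,99],{"b":46,"c":68,"x":66},[24,54],[2,57,13,93,39],{"h":59,"kec":87}]}
After op 7 (replace /yf/4/h 75): {"a":[[52,27],{"pns":83,"uoe":6,"z":15},[23,80],[49,25,18,93,23,14],[48,54,44,15]],"sc":[{"hy":65,"o":64},[1,46,53,60],{"iod":75,"ryd":4,"twi":82},[89,17,18],[95,96]],"yf":[[4,36,42,44,99],{"b":46,"c":68,"x":66},[24,54],[2,57,13,93,39],{"h":75,"kec":87}]}
After op 8 (add /a/0 34): {"a":[34,[52,27],{"pns":83,"uoe":6,"z":15},[23,80],[49,25,18,93,23,14],[48,54,44,15]],"sc":[{"hy":65,"o":64},[1,46,53,60],{"iod":75,"ryd":4,"twi":82},[89,17,18],[95,96]],"yf":[[4,36,42,44,99],{"b":46,"c":68,"x":66},[24,54],[2,57,13,93,39],{"h":75,"kec":87}]}
After op 9 (replace /yf/3/3 29): {"a":[34,[52,27],{"pns":83,"uoe":6,"z":15},[23,80],[49,25,18,93,23,14],[48,54,44,15]],"sc":[{"hy":65,"o":64},[1,46,53,60],{"iod":75,"ryd":4,"twi":82},[89,17,18],[95,96]],"yf":[[4,36,42,44,99],{"b":46,"c":68,"x":66},[24,54],[2,57,13,29,39],{"h":75,"kec":87}]}
After op 10 (add /a/1 2): {"a":[34,2,[52,27],{"pns":83,"uoe":6,"z":15},[23,80],[49,25,18,93,23,14],[48,54,44,15]],"sc":[{"hy":65,"o":64},[1,46,53,60],{"iod":75,"ryd":4,"twi":82},[89,17,18],[95,96]],"yf":[[4,36,42,44,99],{"b":46,"c":68,"x":66},[24,54],[2,57,13,29,39],{"h":75,"kec":87}]}
After op 11 (replace /yf/1/x 41): {"a":[34,2,[52,27],{"pns":83,"uoe":6,"z":15},[23,80],[49,25,18,93,23,14],[48,54,44,15]],"sc":[{"hy":65,"o":64},[1,46,53,60],{"iod":75,"ryd":4,"twi":82},[89,17,18],[95,96]],"yf":[[4,36,42,44,99],{"b":46,"c":68,"x":41},[24,54],[2,57,13,29,39],{"h":75,"kec":87}]}
After op 12 (add /yf/2/1 45): {"a":[34,2,[52,27],{"pns":83,"uoe":6,"z":15},[23,80],[49,25,18,93,23,14],[48,54,44,15]],"sc":[{"hy":65,"o":64},[1,46,53,60],{"iod":75,"ryd":4,"twi":82},[89,17,18],[95,96]],"yf":[[4,36,42,44,99],{"b":46,"c":68,"x":41},[24,45,54],[2,57,13,29,39],{"h":75,"kec":87}]}
After op 13 (add /yf/2/1 60): {"a":[34,2,[52,27],{"pns":83,"uoe":6,"z":15},[23,80],[49,25,18,93,23,14],[48,54,44,15]],"sc":[{"hy":65,"o":64},[1,46,53,60],{"iod":75,"ryd":4,"twi":82},[89,17,18],[95,96]],"yf":[[4,36,42,44,99],{"b":46,"c":68,"x":41},[24,60,45,54],[2,57,13,29,39],{"h":75,"kec":87}]}
After op 14 (add /yf/0 49): {"a":[34,2,[52,27],{"pns":83,"uoe":6,"z":15},[23,80],[49,25,18,93,23,14],[48,54,44,15]],"sc":[{"hy":65,"o":64},[1,46,53,60],{"iod":75,"ryd":4,"twi":82},[89,17,18],[95,96]],"yf":[49,[4,36,42,44,99],{"b":46,"c":68,"x":41},[24,60,45,54],[2,57,13,29,39],{"h":75,"kec":87}]}
After op 15 (replace /sc/2/ryd 97): {"a":[34,2,[52,27],{"pns":83,"uoe":6,"z":15},[23,80],[49,25,18,93,23,14],[48,54,44,15]],"sc":[{"hy":65,"o":64},[1,46,53,60],{"iod":75,"ryd":97,"twi":82},[89,17,18],[95,96]],"yf":[49,[4,36,42,44,99],{"b":46,"c":68,"x":41},[24,60,45,54],[2,57,13,29,39],{"h":75,"kec":87}]}
After op 16 (add /sc/2/ryd 35): {"a":[34,2,[52,27],{"pns":83,"uoe":6,"z":15},[23,80],[49,25,18,93,23,14],[48,54,44,15]],"sc":[{"hy":65,"o":64},[1,46,53,60],{"iod":75,"ryd":35,"twi":82},[89,17,18],[95,96]],"yf":[49,[4,36,42,44,99],{"b":46,"c":68,"x":41},[24,60,45,54],[2,57,13,29,39],{"h":75,"kec":87}]}
After op 17 (replace /sc/3/0 6): {"a":[34,2,[52,27],{"pns":83,"uoe":6,"z":15},[23,80],[49,25,18,93,23,14],[48,54,44,15]],"sc":[{"hy":65,"o":64},[1,46,53,60],{"iod":75,"ryd":35,"twi":82},[6,17,18],[95,96]],"yf":[49,[4,36,42,44,99],{"b":46,"c":68,"x":41},[24,60,45,54],[2,57,13,29,39],{"h":75,"kec":87}]}
After op 18 (add /a/5/1 51): {"a":[34,2,[52,27],{"pns":83,"uoe":6,"z":15},[23,80],[49,51,25,18,93,23,14],[48,54,44,15]],"sc":[{"hy":65,"o":64},[1,46,53,60],{"iod":75,"ryd":35,"twi":82},[6,17,18],[95,96]],"yf":[49,[4,36,42,44,99],{"b":46,"c":68,"x":41},[24,60,45,54],[2,57,13,29,39],{"h":75,"kec":87}]}
Size at path /sc/0: 2

Answer: 2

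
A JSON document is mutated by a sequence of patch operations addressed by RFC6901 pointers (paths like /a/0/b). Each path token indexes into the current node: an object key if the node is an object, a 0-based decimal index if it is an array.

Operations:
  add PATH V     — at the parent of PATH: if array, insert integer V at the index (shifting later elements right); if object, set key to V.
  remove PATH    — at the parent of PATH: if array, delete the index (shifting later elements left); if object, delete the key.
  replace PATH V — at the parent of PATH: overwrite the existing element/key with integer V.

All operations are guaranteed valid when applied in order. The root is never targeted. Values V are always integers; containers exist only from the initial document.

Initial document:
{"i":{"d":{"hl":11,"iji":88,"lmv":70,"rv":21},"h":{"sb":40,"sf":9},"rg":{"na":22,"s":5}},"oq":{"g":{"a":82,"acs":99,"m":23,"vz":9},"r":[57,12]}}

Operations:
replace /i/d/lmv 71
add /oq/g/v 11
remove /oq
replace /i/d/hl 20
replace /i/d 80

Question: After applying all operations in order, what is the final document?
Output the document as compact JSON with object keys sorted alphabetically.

After op 1 (replace /i/d/lmv 71): {"i":{"d":{"hl":11,"iji":88,"lmv":71,"rv":21},"h":{"sb":40,"sf":9},"rg":{"na":22,"s":5}},"oq":{"g":{"a":82,"acs":99,"m":23,"vz":9},"r":[57,12]}}
After op 2 (add /oq/g/v 11): {"i":{"d":{"hl":11,"iji":88,"lmv":71,"rv":21},"h":{"sb":40,"sf":9},"rg":{"na":22,"s":5}},"oq":{"g":{"a":82,"acs":99,"m":23,"v":11,"vz":9},"r":[57,12]}}
After op 3 (remove /oq): {"i":{"d":{"hl":11,"iji":88,"lmv":71,"rv":21},"h":{"sb":40,"sf":9},"rg":{"na":22,"s":5}}}
After op 4 (replace /i/d/hl 20): {"i":{"d":{"hl":20,"iji":88,"lmv":71,"rv":21},"h":{"sb":40,"sf":9},"rg":{"na":22,"s":5}}}
After op 5 (replace /i/d 80): {"i":{"d":80,"h":{"sb":40,"sf":9},"rg":{"na":22,"s":5}}}

Answer: {"i":{"d":80,"h":{"sb":40,"sf":9},"rg":{"na":22,"s":5}}}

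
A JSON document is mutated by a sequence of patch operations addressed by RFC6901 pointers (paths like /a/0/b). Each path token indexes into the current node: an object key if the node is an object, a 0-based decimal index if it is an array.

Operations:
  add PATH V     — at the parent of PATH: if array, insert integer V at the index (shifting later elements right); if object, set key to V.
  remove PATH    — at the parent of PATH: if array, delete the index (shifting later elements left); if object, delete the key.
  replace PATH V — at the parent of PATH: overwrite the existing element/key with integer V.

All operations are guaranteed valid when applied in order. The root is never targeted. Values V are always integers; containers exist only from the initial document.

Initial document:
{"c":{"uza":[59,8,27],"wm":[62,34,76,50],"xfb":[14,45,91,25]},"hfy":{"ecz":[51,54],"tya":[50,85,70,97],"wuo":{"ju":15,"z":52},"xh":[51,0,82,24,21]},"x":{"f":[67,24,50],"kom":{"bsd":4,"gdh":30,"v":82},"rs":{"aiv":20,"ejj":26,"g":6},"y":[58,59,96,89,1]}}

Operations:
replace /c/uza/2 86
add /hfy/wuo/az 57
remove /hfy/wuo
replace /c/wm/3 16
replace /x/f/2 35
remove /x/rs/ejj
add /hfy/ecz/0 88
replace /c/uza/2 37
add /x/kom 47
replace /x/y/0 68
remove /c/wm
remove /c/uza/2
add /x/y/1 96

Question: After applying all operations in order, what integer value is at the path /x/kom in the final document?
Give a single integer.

After op 1 (replace /c/uza/2 86): {"c":{"uza":[59,8,86],"wm":[62,34,76,50],"xfb":[14,45,91,25]},"hfy":{"ecz":[51,54],"tya":[50,85,70,97],"wuo":{"ju":15,"z":52},"xh":[51,0,82,24,21]},"x":{"f":[67,24,50],"kom":{"bsd":4,"gdh":30,"v":82},"rs":{"aiv":20,"ejj":26,"g":6},"y":[58,59,96,89,1]}}
After op 2 (add /hfy/wuo/az 57): {"c":{"uza":[59,8,86],"wm":[62,34,76,50],"xfb":[14,45,91,25]},"hfy":{"ecz":[51,54],"tya":[50,85,70,97],"wuo":{"az":57,"ju":15,"z":52},"xh":[51,0,82,24,21]},"x":{"f":[67,24,50],"kom":{"bsd":4,"gdh":30,"v":82},"rs":{"aiv":20,"ejj":26,"g":6},"y":[58,59,96,89,1]}}
After op 3 (remove /hfy/wuo): {"c":{"uza":[59,8,86],"wm":[62,34,76,50],"xfb":[14,45,91,25]},"hfy":{"ecz":[51,54],"tya":[50,85,70,97],"xh":[51,0,82,24,21]},"x":{"f":[67,24,50],"kom":{"bsd":4,"gdh":30,"v":82},"rs":{"aiv":20,"ejj":26,"g":6},"y":[58,59,96,89,1]}}
After op 4 (replace /c/wm/3 16): {"c":{"uza":[59,8,86],"wm":[62,34,76,16],"xfb":[14,45,91,25]},"hfy":{"ecz":[51,54],"tya":[50,85,70,97],"xh":[51,0,82,24,21]},"x":{"f":[67,24,50],"kom":{"bsd":4,"gdh":30,"v":82},"rs":{"aiv":20,"ejj":26,"g":6},"y":[58,59,96,89,1]}}
After op 5 (replace /x/f/2 35): {"c":{"uza":[59,8,86],"wm":[62,34,76,16],"xfb":[14,45,91,25]},"hfy":{"ecz":[51,54],"tya":[50,85,70,97],"xh":[51,0,82,24,21]},"x":{"f":[67,24,35],"kom":{"bsd":4,"gdh":30,"v":82},"rs":{"aiv":20,"ejj":26,"g":6},"y":[58,59,96,89,1]}}
After op 6 (remove /x/rs/ejj): {"c":{"uza":[59,8,86],"wm":[62,34,76,16],"xfb":[14,45,91,25]},"hfy":{"ecz":[51,54],"tya":[50,85,70,97],"xh":[51,0,82,24,21]},"x":{"f":[67,24,35],"kom":{"bsd":4,"gdh":30,"v":82},"rs":{"aiv":20,"g":6},"y":[58,59,96,89,1]}}
After op 7 (add /hfy/ecz/0 88): {"c":{"uza":[59,8,86],"wm":[62,34,76,16],"xfb":[14,45,91,25]},"hfy":{"ecz":[88,51,54],"tya":[50,85,70,97],"xh":[51,0,82,24,21]},"x":{"f":[67,24,35],"kom":{"bsd":4,"gdh":30,"v":82},"rs":{"aiv":20,"g":6},"y":[58,59,96,89,1]}}
After op 8 (replace /c/uza/2 37): {"c":{"uza":[59,8,37],"wm":[62,34,76,16],"xfb":[14,45,91,25]},"hfy":{"ecz":[88,51,54],"tya":[50,85,70,97],"xh":[51,0,82,24,21]},"x":{"f":[67,24,35],"kom":{"bsd":4,"gdh":30,"v":82},"rs":{"aiv":20,"g":6},"y":[58,59,96,89,1]}}
After op 9 (add /x/kom 47): {"c":{"uza":[59,8,37],"wm":[62,34,76,16],"xfb":[14,45,91,25]},"hfy":{"ecz":[88,51,54],"tya":[50,85,70,97],"xh":[51,0,82,24,21]},"x":{"f":[67,24,35],"kom":47,"rs":{"aiv":20,"g":6},"y":[58,59,96,89,1]}}
After op 10 (replace /x/y/0 68): {"c":{"uza":[59,8,37],"wm":[62,34,76,16],"xfb":[14,45,91,25]},"hfy":{"ecz":[88,51,54],"tya":[50,85,70,97],"xh":[51,0,82,24,21]},"x":{"f":[67,24,35],"kom":47,"rs":{"aiv":20,"g":6},"y":[68,59,96,89,1]}}
After op 11 (remove /c/wm): {"c":{"uza":[59,8,37],"xfb":[14,45,91,25]},"hfy":{"ecz":[88,51,54],"tya":[50,85,70,97],"xh":[51,0,82,24,21]},"x":{"f":[67,24,35],"kom":47,"rs":{"aiv":20,"g":6},"y":[68,59,96,89,1]}}
After op 12 (remove /c/uza/2): {"c":{"uza":[59,8],"xfb":[14,45,91,25]},"hfy":{"ecz":[88,51,54],"tya":[50,85,70,97],"xh":[51,0,82,24,21]},"x":{"f":[67,24,35],"kom":47,"rs":{"aiv":20,"g":6},"y":[68,59,96,89,1]}}
After op 13 (add /x/y/1 96): {"c":{"uza":[59,8],"xfb":[14,45,91,25]},"hfy":{"ecz":[88,51,54],"tya":[50,85,70,97],"xh":[51,0,82,24,21]},"x":{"f":[67,24,35],"kom":47,"rs":{"aiv":20,"g":6},"y":[68,96,59,96,89,1]}}
Value at /x/kom: 47

Answer: 47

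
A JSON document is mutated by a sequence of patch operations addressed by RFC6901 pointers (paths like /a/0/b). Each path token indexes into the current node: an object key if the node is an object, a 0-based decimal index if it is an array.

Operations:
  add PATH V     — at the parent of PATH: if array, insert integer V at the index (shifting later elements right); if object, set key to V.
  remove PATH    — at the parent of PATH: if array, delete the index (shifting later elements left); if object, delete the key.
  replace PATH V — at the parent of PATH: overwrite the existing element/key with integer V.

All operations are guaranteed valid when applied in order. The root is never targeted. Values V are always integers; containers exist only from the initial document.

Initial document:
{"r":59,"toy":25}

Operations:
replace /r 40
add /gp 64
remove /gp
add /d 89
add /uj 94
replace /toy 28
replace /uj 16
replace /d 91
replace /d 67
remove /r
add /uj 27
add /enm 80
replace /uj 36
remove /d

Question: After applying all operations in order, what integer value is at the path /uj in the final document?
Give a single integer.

After op 1 (replace /r 40): {"r":40,"toy":25}
After op 2 (add /gp 64): {"gp":64,"r":40,"toy":25}
After op 3 (remove /gp): {"r":40,"toy":25}
After op 4 (add /d 89): {"d":89,"r":40,"toy":25}
After op 5 (add /uj 94): {"d":89,"r":40,"toy":25,"uj":94}
After op 6 (replace /toy 28): {"d":89,"r":40,"toy":28,"uj":94}
After op 7 (replace /uj 16): {"d":89,"r":40,"toy":28,"uj":16}
After op 8 (replace /d 91): {"d":91,"r":40,"toy":28,"uj":16}
After op 9 (replace /d 67): {"d":67,"r":40,"toy":28,"uj":16}
After op 10 (remove /r): {"d":67,"toy":28,"uj":16}
After op 11 (add /uj 27): {"d":67,"toy":28,"uj":27}
After op 12 (add /enm 80): {"d":67,"enm":80,"toy":28,"uj":27}
After op 13 (replace /uj 36): {"d":67,"enm":80,"toy":28,"uj":36}
After op 14 (remove /d): {"enm":80,"toy":28,"uj":36}
Value at /uj: 36

Answer: 36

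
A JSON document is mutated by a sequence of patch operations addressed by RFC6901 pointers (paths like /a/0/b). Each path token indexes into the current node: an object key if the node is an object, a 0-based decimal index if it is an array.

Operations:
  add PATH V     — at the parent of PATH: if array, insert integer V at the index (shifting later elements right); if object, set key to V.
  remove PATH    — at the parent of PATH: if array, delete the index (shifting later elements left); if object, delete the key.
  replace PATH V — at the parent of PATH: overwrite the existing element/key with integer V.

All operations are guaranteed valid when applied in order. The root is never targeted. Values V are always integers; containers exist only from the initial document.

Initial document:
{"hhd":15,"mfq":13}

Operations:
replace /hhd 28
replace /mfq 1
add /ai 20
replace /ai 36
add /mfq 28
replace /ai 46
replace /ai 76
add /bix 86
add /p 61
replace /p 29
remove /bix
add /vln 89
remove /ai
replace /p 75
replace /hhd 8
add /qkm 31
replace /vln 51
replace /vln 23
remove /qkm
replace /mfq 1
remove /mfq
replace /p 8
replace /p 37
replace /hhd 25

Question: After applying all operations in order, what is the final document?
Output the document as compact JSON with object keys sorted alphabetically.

After op 1 (replace /hhd 28): {"hhd":28,"mfq":13}
After op 2 (replace /mfq 1): {"hhd":28,"mfq":1}
After op 3 (add /ai 20): {"ai":20,"hhd":28,"mfq":1}
After op 4 (replace /ai 36): {"ai":36,"hhd":28,"mfq":1}
After op 5 (add /mfq 28): {"ai":36,"hhd":28,"mfq":28}
After op 6 (replace /ai 46): {"ai":46,"hhd":28,"mfq":28}
After op 7 (replace /ai 76): {"ai":76,"hhd":28,"mfq":28}
After op 8 (add /bix 86): {"ai":76,"bix":86,"hhd":28,"mfq":28}
After op 9 (add /p 61): {"ai":76,"bix":86,"hhd":28,"mfq":28,"p":61}
After op 10 (replace /p 29): {"ai":76,"bix":86,"hhd":28,"mfq":28,"p":29}
After op 11 (remove /bix): {"ai":76,"hhd":28,"mfq":28,"p":29}
After op 12 (add /vln 89): {"ai":76,"hhd":28,"mfq":28,"p":29,"vln":89}
After op 13 (remove /ai): {"hhd":28,"mfq":28,"p":29,"vln":89}
After op 14 (replace /p 75): {"hhd":28,"mfq":28,"p":75,"vln":89}
After op 15 (replace /hhd 8): {"hhd":8,"mfq":28,"p":75,"vln":89}
After op 16 (add /qkm 31): {"hhd":8,"mfq":28,"p":75,"qkm":31,"vln":89}
After op 17 (replace /vln 51): {"hhd":8,"mfq":28,"p":75,"qkm":31,"vln":51}
After op 18 (replace /vln 23): {"hhd":8,"mfq":28,"p":75,"qkm":31,"vln":23}
After op 19 (remove /qkm): {"hhd":8,"mfq":28,"p":75,"vln":23}
After op 20 (replace /mfq 1): {"hhd":8,"mfq":1,"p":75,"vln":23}
After op 21 (remove /mfq): {"hhd":8,"p":75,"vln":23}
After op 22 (replace /p 8): {"hhd":8,"p":8,"vln":23}
After op 23 (replace /p 37): {"hhd":8,"p":37,"vln":23}
After op 24 (replace /hhd 25): {"hhd":25,"p":37,"vln":23}

Answer: {"hhd":25,"p":37,"vln":23}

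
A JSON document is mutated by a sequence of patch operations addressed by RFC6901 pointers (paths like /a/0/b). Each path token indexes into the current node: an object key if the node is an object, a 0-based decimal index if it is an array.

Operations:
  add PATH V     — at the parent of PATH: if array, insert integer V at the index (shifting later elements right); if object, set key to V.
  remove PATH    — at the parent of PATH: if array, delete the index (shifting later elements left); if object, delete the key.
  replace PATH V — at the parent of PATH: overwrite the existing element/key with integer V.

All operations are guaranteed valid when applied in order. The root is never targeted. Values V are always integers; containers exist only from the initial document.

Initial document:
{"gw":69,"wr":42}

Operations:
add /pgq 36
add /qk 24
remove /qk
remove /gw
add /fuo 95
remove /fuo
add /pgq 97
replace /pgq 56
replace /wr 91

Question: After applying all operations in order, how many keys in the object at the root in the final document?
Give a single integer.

Answer: 2

Derivation:
After op 1 (add /pgq 36): {"gw":69,"pgq":36,"wr":42}
After op 2 (add /qk 24): {"gw":69,"pgq":36,"qk":24,"wr":42}
After op 3 (remove /qk): {"gw":69,"pgq":36,"wr":42}
After op 4 (remove /gw): {"pgq":36,"wr":42}
After op 5 (add /fuo 95): {"fuo":95,"pgq":36,"wr":42}
After op 6 (remove /fuo): {"pgq":36,"wr":42}
After op 7 (add /pgq 97): {"pgq":97,"wr":42}
After op 8 (replace /pgq 56): {"pgq":56,"wr":42}
After op 9 (replace /wr 91): {"pgq":56,"wr":91}
Size at the root: 2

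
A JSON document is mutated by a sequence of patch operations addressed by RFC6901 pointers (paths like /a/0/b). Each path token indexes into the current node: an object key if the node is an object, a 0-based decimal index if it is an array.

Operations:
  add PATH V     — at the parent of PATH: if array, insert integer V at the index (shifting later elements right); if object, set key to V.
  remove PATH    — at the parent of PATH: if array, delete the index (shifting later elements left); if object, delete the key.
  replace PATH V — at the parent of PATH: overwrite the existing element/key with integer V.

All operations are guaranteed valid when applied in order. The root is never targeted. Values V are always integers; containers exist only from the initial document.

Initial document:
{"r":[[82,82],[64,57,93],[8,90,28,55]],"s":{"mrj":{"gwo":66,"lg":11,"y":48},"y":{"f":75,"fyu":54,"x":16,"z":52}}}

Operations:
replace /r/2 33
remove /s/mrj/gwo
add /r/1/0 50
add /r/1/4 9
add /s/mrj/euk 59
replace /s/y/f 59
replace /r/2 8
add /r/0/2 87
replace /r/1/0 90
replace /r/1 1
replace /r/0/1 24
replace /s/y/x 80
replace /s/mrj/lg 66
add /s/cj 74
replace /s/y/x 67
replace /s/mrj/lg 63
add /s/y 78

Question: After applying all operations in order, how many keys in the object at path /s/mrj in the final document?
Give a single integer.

After op 1 (replace /r/2 33): {"r":[[82,82],[64,57,93],33],"s":{"mrj":{"gwo":66,"lg":11,"y":48},"y":{"f":75,"fyu":54,"x":16,"z":52}}}
After op 2 (remove /s/mrj/gwo): {"r":[[82,82],[64,57,93],33],"s":{"mrj":{"lg":11,"y":48},"y":{"f":75,"fyu":54,"x":16,"z":52}}}
After op 3 (add /r/1/0 50): {"r":[[82,82],[50,64,57,93],33],"s":{"mrj":{"lg":11,"y":48},"y":{"f":75,"fyu":54,"x":16,"z":52}}}
After op 4 (add /r/1/4 9): {"r":[[82,82],[50,64,57,93,9],33],"s":{"mrj":{"lg":11,"y":48},"y":{"f":75,"fyu":54,"x":16,"z":52}}}
After op 5 (add /s/mrj/euk 59): {"r":[[82,82],[50,64,57,93,9],33],"s":{"mrj":{"euk":59,"lg":11,"y":48},"y":{"f":75,"fyu":54,"x":16,"z":52}}}
After op 6 (replace /s/y/f 59): {"r":[[82,82],[50,64,57,93,9],33],"s":{"mrj":{"euk":59,"lg":11,"y":48},"y":{"f":59,"fyu":54,"x":16,"z":52}}}
After op 7 (replace /r/2 8): {"r":[[82,82],[50,64,57,93,9],8],"s":{"mrj":{"euk":59,"lg":11,"y":48},"y":{"f":59,"fyu":54,"x":16,"z":52}}}
After op 8 (add /r/0/2 87): {"r":[[82,82,87],[50,64,57,93,9],8],"s":{"mrj":{"euk":59,"lg":11,"y":48},"y":{"f":59,"fyu":54,"x":16,"z":52}}}
After op 9 (replace /r/1/0 90): {"r":[[82,82,87],[90,64,57,93,9],8],"s":{"mrj":{"euk":59,"lg":11,"y":48},"y":{"f":59,"fyu":54,"x":16,"z":52}}}
After op 10 (replace /r/1 1): {"r":[[82,82,87],1,8],"s":{"mrj":{"euk":59,"lg":11,"y":48},"y":{"f":59,"fyu":54,"x":16,"z":52}}}
After op 11 (replace /r/0/1 24): {"r":[[82,24,87],1,8],"s":{"mrj":{"euk":59,"lg":11,"y":48},"y":{"f":59,"fyu":54,"x":16,"z":52}}}
After op 12 (replace /s/y/x 80): {"r":[[82,24,87],1,8],"s":{"mrj":{"euk":59,"lg":11,"y":48},"y":{"f":59,"fyu":54,"x":80,"z":52}}}
After op 13 (replace /s/mrj/lg 66): {"r":[[82,24,87],1,8],"s":{"mrj":{"euk":59,"lg":66,"y":48},"y":{"f":59,"fyu":54,"x":80,"z":52}}}
After op 14 (add /s/cj 74): {"r":[[82,24,87],1,8],"s":{"cj":74,"mrj":{"euk":59,"lg":66,"y":48},"y":{"f":59,"fyu":54,"x":80,"z":52}}}
After op 15 (replace /s/y/x 67): {"r":[[82,24,87],1,8],"s":{"cj":74,"mrj":{"euk":59,"lg":66,"y":48},"y":{"f":59,"fyu":54,"x":67,"z":52}}}
After op 16 (replace /s/mrj/lg 63): {"r":[[82,24,87],1,8],"s":{"cj":74,"mrj":{"euk":59,"lg":63,"y":48},"y":{"f":59,"fyu":54,"x":67,"z":52}}}
After op 17 (add /s/y 78): {"r":[[82,24,87],1,8],"s":{"cj":74,"mrj":{"euk":59,"lg":63,"y":48},"y":78}}
Size at path /s/mrj: 3

Answer: 3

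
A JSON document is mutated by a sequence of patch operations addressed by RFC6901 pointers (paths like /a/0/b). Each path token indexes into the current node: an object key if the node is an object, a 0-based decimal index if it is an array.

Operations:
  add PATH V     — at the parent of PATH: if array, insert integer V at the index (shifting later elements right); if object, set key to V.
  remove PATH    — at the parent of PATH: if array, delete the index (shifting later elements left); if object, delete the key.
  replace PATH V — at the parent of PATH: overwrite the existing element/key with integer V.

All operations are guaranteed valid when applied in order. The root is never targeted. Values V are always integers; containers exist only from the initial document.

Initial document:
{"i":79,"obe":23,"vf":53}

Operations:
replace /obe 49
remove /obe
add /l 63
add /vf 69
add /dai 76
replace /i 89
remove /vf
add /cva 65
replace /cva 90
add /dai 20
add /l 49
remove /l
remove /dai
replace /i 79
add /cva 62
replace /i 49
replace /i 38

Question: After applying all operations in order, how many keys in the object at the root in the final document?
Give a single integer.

After op 1 (replace /obe 49): {"i":79,"obe":49,"vf":53}
After op 2 (remove /obe): {"i":79,"vf":53}
After op 3 (add /l 63): {"i":79,"l":63,"vf":53}
After op 4 (add /vf 69): {"i":79,"l":63,"vf":69}
After op 5 (add /dai 76): {"dai":76,"i":79,"l":63,"vf":69}
After op 6 (replace /i 89): {"dai":76,"i":89,"l":63,"vf":69}
After op 7 (remove /vf): {"dai":76,"i":89,"l":63}
After op 8 (add /cva 65): {"cva":65,"dai":76,"i":89,"l":63}
After op 9 (replace /cva 90): {"cva":90,"dai":76,"i":89,"l":63}
After op 10 (add /dai 20): {"cva":90,"dai":20,"i":89,"l":63}
After op 11 (add /l 49): {"cva":90,"dai":20,"i":89,"l":49}
After op 12 (remove /l): {"cva":90,"dai":20,"i":89}
After op 13 (remove /dai): {"cva":90,"i":89}
After op 14 (replace /i 79): {"cva":90,"i":79}
After op 15 (add /cva 62): {"cva":62,"i":79}
After op 16 (replace /i 49): {"cva":62,"i":49}
After op 17 (replace /i 38): {"cva":62,"i":38}
Size at the root: 2

Answer: 2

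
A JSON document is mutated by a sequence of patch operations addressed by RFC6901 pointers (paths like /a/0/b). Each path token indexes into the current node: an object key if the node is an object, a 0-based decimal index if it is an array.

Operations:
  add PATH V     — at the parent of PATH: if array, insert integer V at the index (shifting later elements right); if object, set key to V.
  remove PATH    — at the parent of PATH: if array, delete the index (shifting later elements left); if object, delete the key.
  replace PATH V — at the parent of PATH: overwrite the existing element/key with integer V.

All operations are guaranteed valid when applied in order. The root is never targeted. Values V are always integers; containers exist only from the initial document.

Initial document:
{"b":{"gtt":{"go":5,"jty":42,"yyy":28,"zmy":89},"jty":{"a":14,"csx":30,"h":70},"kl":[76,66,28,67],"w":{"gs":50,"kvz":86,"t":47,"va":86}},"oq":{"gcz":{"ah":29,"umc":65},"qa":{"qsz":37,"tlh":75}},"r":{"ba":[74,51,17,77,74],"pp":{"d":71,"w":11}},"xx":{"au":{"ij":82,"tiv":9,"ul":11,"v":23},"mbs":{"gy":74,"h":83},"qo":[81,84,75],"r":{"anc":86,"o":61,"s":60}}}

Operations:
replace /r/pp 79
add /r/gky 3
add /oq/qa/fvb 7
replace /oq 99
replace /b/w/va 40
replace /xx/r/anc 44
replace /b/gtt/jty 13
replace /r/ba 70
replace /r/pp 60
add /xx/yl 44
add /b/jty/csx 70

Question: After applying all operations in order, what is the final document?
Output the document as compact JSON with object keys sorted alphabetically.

Answer: {"b":{"gtt":{"go":5,"jty":13,"yyy":28,"zmy":89},"jty":{"a":14,"csx":70,"h":70},"kl":[76,66,28,67],"w":{"gs":50,"kvz":86,"t":47,"va":40}},"oq":99,"r":{"ba":70,"gky":3,"pp":60},"xx":{"au":{"ij":82,"tiv":9,"ul":11,"v":23},"mbs":{"gy":74,"h":83},"qo":[81,84,75],"r":{"anc":44,"o":61,"s":60},"yl":44}}

Derivation:
After op 1 (replace /r/pp 79): {"b":{"gtt":{"go":5,"jty":42,"yyy":28,"zmy":89},"jty":{"a":14,"csx":30,"h":70},"kl":[76,66,28,67],"w":{"gs":50,"kvz":86,"t":47,"va":86}},"oq":{"gcz":{"ah":29,"umc":65},"qa":{"qsz":37,"tlh":75}},"r":{"ba":[74,51,17,77,74],"pp":79},"xx":{"au":{"ij":82,"tiv":9,"ul":11,"v":23},"mbs":{"gy":74,"h":83},"qo":[81,84,75],"r":{"anc":86,"o":61,"s":60}}}
After op 2 (add /r/gky 3): {"b":{"gtt":{"go":5,"jty":42,"yyy":28,"zmy":89},"jty":{"a":14,"csx":30,"h":70},"kl":[76,66,28,67],"w":{"gs":50,"kvz":86,"t":47,"va":86}},"oq":{"gcz":{"ah":29,"umc":65},"qa":{"qsz":37,"tlh":75}},"r":{"ba":[74,51,17,77,74],"gky":3,"pp":79},"xx":{"au":{"ij":82,"tiv":9,"ul":11,"v":23},"mbs":{"gy":74,"h":83},"qo":[81,84,75],"r":{"anc":86,"o":61,"s":60}}}
After op 3 (add /oq/qa/fvb 7): {"b":{"gtt":{"go":5,"jty":42,"yyy":28,"zmy":89},"jty":{"a":14,"csx":30,"h":70},"kl":[76,66,28,67],"w":{"gs":50,"kvz":86,"t":47,"va":86}},"oq":{"gcz":{"ah":29,"umc":65},"qa":{"fvb":7,"qsz":37,"tlh":75}},"r":{"ba":[74,51,17,77,74],"gky":3,"pp":79},"xx":{"au":{"ij":82,"tiv":9,"ul":11,"v":23},"mbs":{"gy":74,"h":83},"qo":[81,84,75],"r":{"anc":86,"o":61,"s":60}}}
After op 4 (replace /oq 99): {"b":{"gtt":{"go":5,"jty":42,"yyy":28,"zmy":89},"jty":{"a":14,"csx":30,"h":70},"kl":[76,66,28,67],"w":{"gs":50,"kvz":86,"t":47,"va":86}},"oq":99,"r":{"ba":[74,51,17,77,74],"gky":3,"pp":79},"xx":{"au":{"ij":82,"tiv":9,"ul":11,"v":23},"mbs":{"gy":74,"h":83},"qo":[81,84,75],"r":{"anc":86,"o":61,"s":60}}}
After op 5 (replace /b/w/va 40): {"b":{"gtt":{"go":5,"jty":42,"yyy":28,"zmy":89},"jty":{"a":14,"csx":30,"h":70},"kl":[76,66,28,67],"w":{"gs":50,"kvz":86,"t":47,"va":40}},"oq":99,"r":{"ba":[74,51,17,77,74],"gky":3,"pp":79},"xx":{"au":{"ij":82,"tiv":9,"ul":11,"v":23},"mbs":{"gy":74,"h":83},"qo":[81,84,75],"r":{"anc":86,"o":61,"s":60}}}
After op 6 (replace /xx/r/anc 44): {"b":{"gtt":{"go":5,"jty":42,"yyy":28,"zmy":89},"jty":{"a":14,"csx":30,"h":70},"kl":[76,66,28,67],"w":{"gs":50,"kvz":86,"t":47,"va":40}},"oq":99,"r":{"ba":[74,51,17,77,74],"gky":3,"pp":79},"xx":{"au":{"ij":82,"tiv":9,"ul":11,"v":23},"mbs":{"gy":74,"h":83},"qo":[81,84,75],"r":{"anc":44,"o":61,"s":60}}}
After op 7 (replace /b/gtt/jty 13): {"b":{"gtt":{"go":5,"jty":13,"yyy":28,"zmy":89},"jty":{"a":14,"csx":30,"h":70},"kl":[76,66,28,67],"w":{"gs":50,"kvz":86,"t":47,"va":40}},"oq":99,"r":{"ba":[74,51,17,77,74],"gky":3,"pp":79},"xx":{"au":{"ij":82,"tiv":9,"ul":11,"v":23},"mbs":{"gy":74,"h":83},"qo":[81,84,75],"r":{"anc":44,"o":61,"s":60}}}
After op 8 (replace /r/ba 70): {"b":{"gtt":{"go":5,"jty":13,"yyy":28,"zmy":89},"jty":{"a":14,"csx":30,"h":70},"kl":[76,66,28,67],"w":{"gs":50,"kvz":86,"t":47,"va":40}},"oq":99,"r":{"ba":70,"gky":3,"pp":79},"xx":{"au":{"ij":82,"tiv":9,"ul":11,"v":23},"mbs":{"gy":74,"h":83},"qo":[81,84,75],"r":{"anc":44,"o":61,"s":60}}}
After op 9 (replace /r/pp 60): {"b":{"gtt":{"go":5,"jty":13,"yyy":28,"zmy":89},"jty":{"a":14,"csx":30,"h":70},"kl":[76,66,28,67],"w":{"gs":50,"kvz":86,"t":47,"va":40}},"oq":99,"r":{"ba":70,"gky":3,"pp":60},"xx":{"au":{"ij":82,"tiv":9,"ul":11,"v":23},"mbs":{"gy":74,"h":83},"qo":[81,84,75],"r":{"anc":44,"o":61,"s":60}}}
After op 10 (add /xx/yl 44): {"b":{"gtt":{"go":5,"jty":13,"yyy":28,"zmy":89},"jty":{"a":14,"csx":30,"h":70},"kl":[76,66,28,67],"w":{"gs":50,"kvz":86,"t":47,"va":40}},"oq":99,"r":{"ba":70,"gky":3,"pp":60},"xx":{"au":{"ij":82,"tiv":9,"ul":11,"v":23},"mbs":{"gy":74,"h":83},"qo":[81,84,75],"r":{"anc":44,"o":61,"s":60},"yl":44}}
After op 11 (add /b/jty/csx 70): {"b":{"gtt":{"go":5,"jty":13,"yyy":28,"zmy":89},"jty":{"a":14,"csx":70,"h":70},"kl":[76,66,28,67],"w":{"gs":50,"kvz":86,"t":47,"va":40}},"oq":99,"r":{"ba":70,"gky":3,"pp":60},"xx":{"au":{"ij":82,"tiv":9,"ul":11,"v":23},"mbs":{"gy":74,"h":83},"qo":[81,84,75],"r":{"anc":44,"o":61,"s":60},"yl":44}}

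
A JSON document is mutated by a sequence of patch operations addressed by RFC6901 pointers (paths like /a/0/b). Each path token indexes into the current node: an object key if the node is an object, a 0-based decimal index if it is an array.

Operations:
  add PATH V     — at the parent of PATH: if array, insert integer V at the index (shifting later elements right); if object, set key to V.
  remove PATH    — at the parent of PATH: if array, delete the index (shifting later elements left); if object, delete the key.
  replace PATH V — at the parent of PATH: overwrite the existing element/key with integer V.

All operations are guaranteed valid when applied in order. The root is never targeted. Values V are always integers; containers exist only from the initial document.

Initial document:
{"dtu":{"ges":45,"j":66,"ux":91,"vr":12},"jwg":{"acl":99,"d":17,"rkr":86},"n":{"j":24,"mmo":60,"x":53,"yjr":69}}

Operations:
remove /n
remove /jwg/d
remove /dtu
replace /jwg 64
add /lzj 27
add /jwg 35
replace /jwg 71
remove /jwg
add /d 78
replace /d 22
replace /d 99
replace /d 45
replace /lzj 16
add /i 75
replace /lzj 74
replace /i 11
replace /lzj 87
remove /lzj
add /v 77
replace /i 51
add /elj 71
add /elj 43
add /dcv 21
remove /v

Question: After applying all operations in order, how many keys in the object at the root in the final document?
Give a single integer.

After op 1 (remove /n): {"dtu":{"ges":45,"j":66,"ux":91,"vr":12},"jwg":{"acl":99,"d":17,"rkr":86}}
After op 2 (remove /jwg/d): {"dtu":{"ges":45,"j":66,"ux":91,"vr":12},"jwg":{"acl":99,"rkr":86}}
After op 3 (remove /dtu): {"jwg":{"acl":99,"rkr":86}}
After op 4 (replace /jwg 64): {"jwg":64}
After op 5 (add /lzj 27): {"jwg":64,"lzj":27}
After op 6 (add /jwg 35): {"jwg":35,"lzj":27}
After op 7 (replace /jwg 71): {"jwg":71,"lzj":27}
After op 8 (remove /jwg): {"lzj":27}
After op 9 (add /d 78): {"d":78,"lzj":27}
After op 10 (replace /d 22): {"d":22,"lzj":27}
After op 11 (replace /d 99): {"d":99,"lzj":27}
After op 12 (replace /d 45): {"d":45,"lzj":27}
After op 13 (replace /lzj 16): {"d":45,"lzj":16}
After op 14 (add /i 75): {"d":45,"i":75,"lzj":16}
After op 15 (replace /lzj 74): {"d":45,"i":75,"lzj":74}
After op 16 (replace /i 11): {"d":45,"i":11,"lzj":74}
After op 17 (replace /lzj 87): {"d":45,"i":11,"lzj":87}
After op 18 (remove /lzj): {"d":45,"i":11}
After op 19 (add /v 77): {"d":45,"i":11,"v":77}
After op 20 (replace /i 51): {"d":45,"i":51,"v":77}
After op 21 (add /elj 71): {"d":45,"elj":71,"i":51,"v":77}
After op 22 (add /elj 43): {"d":45,"elj":43,"i":51,"v":77}
After op 23 (add /dcv 21): {"d":45,"dcv":21,"elj":43,"i":51,"v":77}
After op 24 (remove /v): {"d":45,"dcv":21,"elj":43,"i":51}
Size at the root: 4

Answer: 4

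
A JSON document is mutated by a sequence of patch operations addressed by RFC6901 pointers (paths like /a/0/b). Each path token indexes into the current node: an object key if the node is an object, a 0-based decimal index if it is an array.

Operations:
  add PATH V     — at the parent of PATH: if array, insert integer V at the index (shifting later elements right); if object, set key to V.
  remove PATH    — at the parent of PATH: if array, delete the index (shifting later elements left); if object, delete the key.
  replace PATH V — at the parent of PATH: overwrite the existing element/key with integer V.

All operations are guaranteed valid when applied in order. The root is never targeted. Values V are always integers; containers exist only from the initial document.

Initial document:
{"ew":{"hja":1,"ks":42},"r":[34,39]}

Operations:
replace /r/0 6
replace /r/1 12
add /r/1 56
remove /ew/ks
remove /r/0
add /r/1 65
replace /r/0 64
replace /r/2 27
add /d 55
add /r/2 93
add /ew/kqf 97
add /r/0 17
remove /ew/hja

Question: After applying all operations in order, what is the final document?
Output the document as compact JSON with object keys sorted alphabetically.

After op 1 (replace /r/0 6): {"ew":{"hja":1,"ks":42},"r":[6,39]}
After op 2 (replace /r/1 12): {"ew":{"hja":1,"ks":42},"r":[6,12]}
After op 3 (add /r/1 56): {"ew":{"hja":1,"ks":42},"r":[6,56,12]}
After op 4 (remove /ew/ks): {"ew":{"hja":1},"r":[6,56,12]}
After op 5 (remove /r/0): {"ew":{"hja":1},"r":[56,12]}
After op 6 (add /r/1 65): {"ew":{"hja":1},"r":[56,65,12]}
After op 7 (replace /r/0 64): {"ew":{"hja":1},"r":[64,65,12]}
After op 8 (replace /r/2 27): {"ew":{"hja":1},"r":[64,65,27]}
After op 9 (add /d 55): {"d":55,"ew":{"hja":1},"r":[64,65,27]}
After op 10 (add /r/2 93): {"d":55,"ew":{"hja":1},"r":[64,65,93,27]}
After op 11 (add /ew/kqf 97): {"d":55,"ew":{"hja":1,"kqf":97},"r":[64,65,93,27]}
After op 12 (add /r/0 17): {"d":55,"ew":{"hja":1,"kqf":97},"r":[17,64,65,93,27]}
After op 13 (remove /ew/hja): {"d":55,"ew":{"kqf":97},"r":[17,64,65,93,27]}

Answer: {"d":55,"ew":{"kqf":97},"r":[17,64,65,93,27]}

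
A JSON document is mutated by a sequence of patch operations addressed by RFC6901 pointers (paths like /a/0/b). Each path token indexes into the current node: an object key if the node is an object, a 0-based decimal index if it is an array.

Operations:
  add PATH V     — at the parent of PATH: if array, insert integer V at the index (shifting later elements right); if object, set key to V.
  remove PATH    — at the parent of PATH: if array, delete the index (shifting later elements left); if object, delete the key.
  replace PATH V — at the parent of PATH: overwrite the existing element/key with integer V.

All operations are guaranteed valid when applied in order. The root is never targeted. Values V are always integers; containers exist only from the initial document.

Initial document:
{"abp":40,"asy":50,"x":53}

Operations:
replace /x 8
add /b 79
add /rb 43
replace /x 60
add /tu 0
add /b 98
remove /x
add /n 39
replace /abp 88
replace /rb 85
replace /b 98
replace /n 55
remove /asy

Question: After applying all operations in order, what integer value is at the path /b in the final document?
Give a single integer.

Answer: 98

Derivation:
After op 1 (replace /x 8): {"abp":40,"asy":50,"x":8}
After op 2 (add /b 79): {"abp":40,"asy":50,"b":79,"x":8}
After op 3 (add /rb 43): {"abp":40,"asy":50,"b":79,"rb":43,"x":8}
After op 4 (replace /x 60): {"abp":40,"asy":50,"b":79,"rb":43,"x":60}
After op 5 (add /tu 0): {"abp":40,"asy":50,"b":79,"rb":43,"tu":0,"x":60}
After op 6 (add /b 98): {"abp":40,"asy":50,"b":98,"rb":43,"tu":0,"x":60}
After op 7 (remove /x): {"abp":40,"asy":50,"b":98,"rb":43,"tu":0}
After op 8 (add /n 39): {"abp":40,"asy":50,"b":98,"n":39,"rb":43,"tu":0}
After op 9 (replace /abp 88): {"abp":88,"asy":50,"b":98,"n":39,"rb":43,"tu":0}
After op 10 (replace /rb 85): {"abp":88,"asy":50,"b":98,"n":39,"rb":85,"tu":0}
After op 11 (replace /b 98): {"abp":88,"asy":50,"b":98,"n":39,"rb":85,"tu":0}
After op 12 (replace /n 55): {"abp":88,"asy":50,"b":98,"n":55,"rb":85,"tu":0}
After op 13 (remove /asy): {"abp":88,"b":98,"n":55,"rb":85,"tu":0}
Value at /b: 98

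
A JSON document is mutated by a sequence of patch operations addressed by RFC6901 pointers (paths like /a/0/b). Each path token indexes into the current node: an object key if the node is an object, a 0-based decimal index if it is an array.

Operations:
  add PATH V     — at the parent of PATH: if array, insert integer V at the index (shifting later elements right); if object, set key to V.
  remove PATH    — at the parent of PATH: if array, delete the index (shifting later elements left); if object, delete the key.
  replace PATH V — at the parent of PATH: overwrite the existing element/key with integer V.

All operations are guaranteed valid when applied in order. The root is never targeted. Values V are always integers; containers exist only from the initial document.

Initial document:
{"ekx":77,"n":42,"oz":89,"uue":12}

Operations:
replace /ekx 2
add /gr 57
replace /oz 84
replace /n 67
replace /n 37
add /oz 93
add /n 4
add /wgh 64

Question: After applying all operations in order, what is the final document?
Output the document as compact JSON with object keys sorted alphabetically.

After op 1 (replace /ekx 2): {"ekx":2,"n":42,"oz":89,"uue":12}
After op 2 (add /gr 57): {"ekx":2,"gr":57,"n":42,"oz":89,"uue":12}
After op 3 (replace /oz 84): {"ekx":2,"gr":57,"n":42,"oz":84,"uue":12}
After op 4 (replace /n 67): {"ekx":2,"gr":57,"n":67,"oz":84,"uue":12}
After op 5 (replace /n 37): {"ekx":2,"gr":57,"n":37,"oz":84,"uue":12}
After op 6 (add /oz 93): {"ekx":2,"gr":57,"n":37,"oz":93,"uue":12}
After op 7 (add /n 4): {"ekx":2,"gr":57,"n":4,"oz":93,"uue":12}
After op 8 (add /wgh 64): {"ekx":2,"gr":57,"n":4,"oz":93,"uue":12,"wgh":64}

Answer: {"ekx":2,"gr":57,"n":4,"oz":93,"uue":12,"wgh":64}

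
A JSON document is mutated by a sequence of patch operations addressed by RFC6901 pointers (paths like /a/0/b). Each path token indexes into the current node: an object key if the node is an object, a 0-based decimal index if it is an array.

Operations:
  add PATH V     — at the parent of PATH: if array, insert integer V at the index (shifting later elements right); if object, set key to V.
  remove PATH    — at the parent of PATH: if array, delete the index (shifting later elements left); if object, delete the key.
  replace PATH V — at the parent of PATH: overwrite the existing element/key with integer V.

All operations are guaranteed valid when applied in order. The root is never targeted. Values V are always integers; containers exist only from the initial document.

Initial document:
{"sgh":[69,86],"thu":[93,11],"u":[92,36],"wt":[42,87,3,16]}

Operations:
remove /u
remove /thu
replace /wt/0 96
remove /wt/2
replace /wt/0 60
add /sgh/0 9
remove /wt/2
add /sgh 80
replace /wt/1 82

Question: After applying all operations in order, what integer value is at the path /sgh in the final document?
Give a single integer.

Answer: 80

Derivation:
After op 1 (remove /u): {"sgh":[69,86],"thu":[93,11],"wt":[42,87,3,16]}
After op 2 (remove /thu): {"sgh":[69,86],"wt":[42,87,3,16]}
After op 3 (replace /wt/0 96): {"sgh":[69,86],"wt":[96,87,3,16]}
After op 4 (remove /wt/2): {"sgh":[69,86],"wt":[96,87,16]}
After op 5 (replace /wt/0 60): {"sgh":[69,86],"wt":[60,87,16]}
After op 6 (add /sgh/0 9): {"sgh":[9,69,86],"wt":[60,87,16]}
After op 7 (remove /wt/2): {"sgh":[9,69,86],"wt":[60,87]}
After op 8 (add /sgh 80): {"sgh":80,"wt":[60,87]}
After op 9 (replace /wt/1 82): {"sgh":80,"wt":[60,82]}
Value at /sgh: 80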